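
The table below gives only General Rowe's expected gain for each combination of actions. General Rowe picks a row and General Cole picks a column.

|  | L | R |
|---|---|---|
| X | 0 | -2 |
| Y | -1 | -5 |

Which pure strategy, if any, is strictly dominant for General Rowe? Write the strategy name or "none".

X

X vs Y: L: 0>-1, R: -2>-5.
X strictly beats every other strategy against every opponent action, so it is strictly dominant.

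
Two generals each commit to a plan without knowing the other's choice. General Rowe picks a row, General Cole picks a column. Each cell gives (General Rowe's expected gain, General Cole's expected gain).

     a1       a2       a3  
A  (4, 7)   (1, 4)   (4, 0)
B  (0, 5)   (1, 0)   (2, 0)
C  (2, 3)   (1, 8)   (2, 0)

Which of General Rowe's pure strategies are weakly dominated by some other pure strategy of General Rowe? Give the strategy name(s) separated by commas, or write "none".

A is not dominated — it holds its own against B at a1 (4>0); C at a1 (4>2).
B is weakly dominated by A (a1: 4>0, a2: 1=1, a3: 4>2).
A weakly dominates C — a1: 4>2, a2: 1=1, a3: 4>2.

B, C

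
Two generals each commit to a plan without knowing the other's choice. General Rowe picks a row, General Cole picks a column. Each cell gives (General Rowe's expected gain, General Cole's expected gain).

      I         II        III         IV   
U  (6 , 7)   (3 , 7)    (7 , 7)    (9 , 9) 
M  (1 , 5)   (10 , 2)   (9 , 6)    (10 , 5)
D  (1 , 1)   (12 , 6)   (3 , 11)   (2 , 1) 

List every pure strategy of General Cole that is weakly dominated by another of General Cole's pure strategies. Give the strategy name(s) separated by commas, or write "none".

I is weakly dominated by III (U: 7=7, M: 6>5, D: 11>1).
II is weakly dominated by III (U: 7=7, M: 6>2, D: 11>6).
III is not dominated — it holds its own against I at M (6>5); II at M (6>2); IV at M (6>5).
IV is not dominated — it holds its own against I at U (9>7); II at U (9>7); III at U (9>7).

I, II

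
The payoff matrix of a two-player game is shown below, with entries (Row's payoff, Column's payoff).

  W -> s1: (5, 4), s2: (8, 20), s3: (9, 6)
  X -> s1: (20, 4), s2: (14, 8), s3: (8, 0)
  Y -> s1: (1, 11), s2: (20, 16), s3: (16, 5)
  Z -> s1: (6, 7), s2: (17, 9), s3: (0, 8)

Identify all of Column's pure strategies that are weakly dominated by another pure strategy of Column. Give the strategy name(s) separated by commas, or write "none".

s1, s3

s1: dominated, since s2 does at least as well everywhere (W: 20>4, X: 8>4, Y: 16>11, Z: 9>7).
s2: no other strategy beats it everywhere (s1 at W (20>4); s3 at W (20>6)).
s3 is weakly dominated by s2 (W: 20>6, X: 8>0, Y: 16>5, Z: 9>8).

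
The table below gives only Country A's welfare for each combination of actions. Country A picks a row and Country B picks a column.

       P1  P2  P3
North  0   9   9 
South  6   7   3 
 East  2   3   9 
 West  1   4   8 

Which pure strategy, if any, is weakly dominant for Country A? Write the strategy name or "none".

none

North fails to dominate South at P1 (0<6).
South fails to dominate North at P2 (7<9).
East fails to dominate North at P2 (3<9).
West fails to dominate North at P2 (4<9).
No single strategy dominates all the others.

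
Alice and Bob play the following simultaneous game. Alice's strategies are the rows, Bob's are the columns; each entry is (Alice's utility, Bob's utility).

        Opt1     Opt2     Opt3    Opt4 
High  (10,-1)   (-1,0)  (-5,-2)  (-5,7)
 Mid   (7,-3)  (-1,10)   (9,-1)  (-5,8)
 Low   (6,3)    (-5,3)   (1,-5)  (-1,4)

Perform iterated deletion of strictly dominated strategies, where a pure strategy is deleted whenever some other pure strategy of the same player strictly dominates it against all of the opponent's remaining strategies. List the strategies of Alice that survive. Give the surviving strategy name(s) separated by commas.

High, Mid, Low

For Bob, Opt4 strictly dominates Opt1 on the remaining rows (High: 7>-1, Mid: 8>-3, Low: 4>3); eliminate Opt1.
Bob's strategy Opt3 is strictly dominated by Opt2 (High: 0>-2, Mid: 10>-1, Low: 3>-5) and is removed.
Among the remaining strategies, none is strictly dominated by another pure strategy of the same player, so the elimination stops.
Surviving strategies — Alice: {High, Mid, Low}; Bob: {Opt2, Opt4}.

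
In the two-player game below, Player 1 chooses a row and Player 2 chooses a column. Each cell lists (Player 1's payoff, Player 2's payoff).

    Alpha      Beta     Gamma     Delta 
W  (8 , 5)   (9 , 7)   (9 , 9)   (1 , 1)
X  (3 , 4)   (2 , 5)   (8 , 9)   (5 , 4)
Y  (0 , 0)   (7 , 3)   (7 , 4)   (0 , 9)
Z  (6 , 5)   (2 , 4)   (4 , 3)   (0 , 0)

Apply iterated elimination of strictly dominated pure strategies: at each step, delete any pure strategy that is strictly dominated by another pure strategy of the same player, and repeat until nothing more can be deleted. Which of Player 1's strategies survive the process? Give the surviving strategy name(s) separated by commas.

W

Row Y is eliminated: W beats it against every remaining column (Alpha: 8>0, Beta: 9>7, Gamma: 9>7, Delta: 1>0).
Row Z is eliminated: W beats it against every remaining column (Alpha: 8>6, Beta: 9>2, Gamma: 9>4, Delta: 1>0).
For Player 2, Beta strictly dominates Alpha on the remaining rows (W: 7>5, X: 5>4); eliminate Alpha.
Column Beta is eliminated: Gamma beats it against every remaining row (W: 9>7, X: 9>5).
For Player 2, Gamma strictly dominates Delta on the remaining rows (W: 9>1, X: 9>4); eliminate Delta.
For Player 1, W strictly dominates X on the remaining columns (Gamma: 9>8); eliminate X.
Among the remaining strategies, none is strictly dominated by another pure strategy of the same player, so the elimination stops.
Surviving strategies — Player 1: {W}; Player 2: {Gamma}.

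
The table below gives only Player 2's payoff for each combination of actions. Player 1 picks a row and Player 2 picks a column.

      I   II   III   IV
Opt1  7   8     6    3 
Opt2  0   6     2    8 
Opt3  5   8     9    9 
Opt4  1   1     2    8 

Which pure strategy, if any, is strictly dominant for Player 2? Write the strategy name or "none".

I fails to dominate II at Opt1 (7<8).
II fails to dominate I at Opt4 (1=1).
III fails to dominate I at Opt1 (6<7).
IV fails to dominate I at Opt1 (3<7).
No single strategy dominates all the others.

none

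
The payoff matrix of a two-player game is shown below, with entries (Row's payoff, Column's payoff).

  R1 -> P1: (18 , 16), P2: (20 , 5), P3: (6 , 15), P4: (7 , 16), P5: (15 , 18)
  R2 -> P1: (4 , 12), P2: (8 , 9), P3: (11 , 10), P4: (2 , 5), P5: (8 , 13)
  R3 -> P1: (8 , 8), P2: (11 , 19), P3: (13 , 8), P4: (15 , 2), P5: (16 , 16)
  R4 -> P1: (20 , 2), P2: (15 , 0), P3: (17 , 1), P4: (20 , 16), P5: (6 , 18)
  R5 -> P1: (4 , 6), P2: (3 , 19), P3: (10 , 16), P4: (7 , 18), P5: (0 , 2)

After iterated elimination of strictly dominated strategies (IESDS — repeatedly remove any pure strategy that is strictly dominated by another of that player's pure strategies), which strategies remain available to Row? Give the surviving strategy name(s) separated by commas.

R1, R3

Row's strategy R2 is strictly dominated by R3 (P1: 8>4, P2: 11>8, P3: 13>11, P4: 15>2, P5: 16>8) and is removed.
Row's strategy R5 is strictly dominated by R3 (P1: 8>4, P2: 11>3, P3: 13>10, P4: 15>7, P5: 16>0) and is removed.
Column's strategy P1 is strictly dominated by P5 (R1: 18>16, R3: 16>8, R4: 18>2) and is removed.
Column P3 is eliminated: P5 beats it against every remaining row (R1: 18>15, R3: 16>8, R4: 18>1).
Column's strategy P4 is strictly dominated by P5 (R1: 18>16, R3: 16>2, R4: 18>16) and is removed.
Row's strategy R4 is strictly dominated by R1 (P2: 20>15, P5: 15>6) and is removed.
Among the remaining strategies, none is strictly dominated by another pure strategy of the same player, so the elimination stops.
Surviving strategies — Row: {R1, R3}; Column: {P2, P5}.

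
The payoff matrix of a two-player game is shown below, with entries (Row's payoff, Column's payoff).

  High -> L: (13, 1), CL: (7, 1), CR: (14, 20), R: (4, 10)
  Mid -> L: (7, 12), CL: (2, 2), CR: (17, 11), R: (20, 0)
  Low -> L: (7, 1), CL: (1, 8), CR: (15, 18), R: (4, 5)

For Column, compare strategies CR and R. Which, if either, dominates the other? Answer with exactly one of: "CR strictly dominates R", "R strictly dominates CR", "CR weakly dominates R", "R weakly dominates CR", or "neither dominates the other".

Compare CR to R across each choice by Row: High: 20>10, Mid: 11>0, Low: 18>5.
CR gives a strictly higher payoff against each choice by Row, so CR strictly dominates R.

CR strictly dominates R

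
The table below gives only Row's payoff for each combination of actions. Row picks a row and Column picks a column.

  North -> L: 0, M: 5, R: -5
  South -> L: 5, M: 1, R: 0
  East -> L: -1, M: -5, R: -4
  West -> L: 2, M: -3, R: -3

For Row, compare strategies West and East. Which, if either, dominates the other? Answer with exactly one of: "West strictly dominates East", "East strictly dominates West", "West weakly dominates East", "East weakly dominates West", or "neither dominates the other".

West strictly dominates East

West's payoffs vs East's, by Column's action — L: 2>-1, M: -3>-5, R: -3>-4.
Every comparison favours West, so West strictly dominates East.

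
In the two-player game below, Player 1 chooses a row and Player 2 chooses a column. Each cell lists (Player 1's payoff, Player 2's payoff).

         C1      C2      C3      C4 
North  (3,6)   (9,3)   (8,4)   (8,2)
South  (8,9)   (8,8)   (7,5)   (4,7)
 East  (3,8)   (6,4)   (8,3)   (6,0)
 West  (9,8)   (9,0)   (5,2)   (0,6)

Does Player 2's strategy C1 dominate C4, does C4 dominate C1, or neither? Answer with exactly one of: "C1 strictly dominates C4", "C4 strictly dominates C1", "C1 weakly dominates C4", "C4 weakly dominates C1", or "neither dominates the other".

C1 strictly dominates C4

C1's payoffs vs C4's, by Player 1's action — North: 6>2, South: 9>7, East: 8>0, West: 8>6.
Every comparison favours C1, so C1 strictly dominates C4.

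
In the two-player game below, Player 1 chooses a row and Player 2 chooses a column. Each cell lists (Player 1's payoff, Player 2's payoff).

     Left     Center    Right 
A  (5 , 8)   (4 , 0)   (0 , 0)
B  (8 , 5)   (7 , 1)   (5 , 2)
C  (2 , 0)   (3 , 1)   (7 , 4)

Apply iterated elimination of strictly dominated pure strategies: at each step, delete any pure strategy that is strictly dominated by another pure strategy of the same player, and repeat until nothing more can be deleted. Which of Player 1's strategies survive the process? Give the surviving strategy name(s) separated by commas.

Row A is eliminated: B beats it against every remaining column (Left: 8>5, Center: 7>4, Right: 5>0).
Column Center is eliminated: Right beats it against every remaining row (B: 2>1, C: 4>1).
Among the remaining strategies, none is strictly dominated by another pure strategy of the same player, so the elimination stops.
Surviving strategies — Player 1: {B, C}; Player 2: {Left, Right}.

B, C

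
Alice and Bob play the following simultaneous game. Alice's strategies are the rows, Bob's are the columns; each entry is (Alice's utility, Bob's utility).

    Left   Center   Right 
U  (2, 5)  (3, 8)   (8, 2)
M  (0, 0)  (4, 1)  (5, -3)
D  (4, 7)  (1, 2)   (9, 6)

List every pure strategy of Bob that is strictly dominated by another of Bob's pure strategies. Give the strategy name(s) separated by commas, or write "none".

Right

Left is not dominated — it holds its own against Center at D (7>2); Right at U (5>2).
Nothing dominates Center: Left at U (8>5); Right at U (8>2).
Left strictly dominates Right — U: 5>2, M: 0>-3, D: 7>6.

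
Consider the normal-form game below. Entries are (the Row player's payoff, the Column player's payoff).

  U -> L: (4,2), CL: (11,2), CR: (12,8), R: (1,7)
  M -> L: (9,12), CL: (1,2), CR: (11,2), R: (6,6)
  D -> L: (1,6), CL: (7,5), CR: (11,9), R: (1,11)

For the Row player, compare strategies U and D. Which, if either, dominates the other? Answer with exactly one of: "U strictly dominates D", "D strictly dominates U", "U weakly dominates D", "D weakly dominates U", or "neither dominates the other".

U's payoffs vs D's, by the Column player's action — L: 4>1, CL: 11>7, CR: 12>11, R: 1=1.
U is at least as good everywhere and strictly better somewhere (tied only at R), so U weakly but not strictly dominates D.

U weakly dominates D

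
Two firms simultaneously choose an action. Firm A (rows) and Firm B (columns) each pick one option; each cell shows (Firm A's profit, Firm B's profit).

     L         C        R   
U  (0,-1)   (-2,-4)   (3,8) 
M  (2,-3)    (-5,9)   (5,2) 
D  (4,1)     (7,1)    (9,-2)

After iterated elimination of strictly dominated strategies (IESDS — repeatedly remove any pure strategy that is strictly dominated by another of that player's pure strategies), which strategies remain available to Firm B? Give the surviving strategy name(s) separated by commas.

L, C

Firm A's strategy U is strictly dominated by D (L: 4>0, C: 7>-2, R: 9>3) and is removed.
Firm A's strategy M is strictly dominated by D (L: 4>2, C: 7>-5, R: 9>5) and is removed.
For Firm B, L strictly dominates R on the remaining rows (D: 1>-2); eliminate R.
Among the remaining strategies, none is strictly dominated by another pure strategy of the same player, so the elimination stops.
Surviving strategies — Firm A: {D}; Firm B: {L, C}.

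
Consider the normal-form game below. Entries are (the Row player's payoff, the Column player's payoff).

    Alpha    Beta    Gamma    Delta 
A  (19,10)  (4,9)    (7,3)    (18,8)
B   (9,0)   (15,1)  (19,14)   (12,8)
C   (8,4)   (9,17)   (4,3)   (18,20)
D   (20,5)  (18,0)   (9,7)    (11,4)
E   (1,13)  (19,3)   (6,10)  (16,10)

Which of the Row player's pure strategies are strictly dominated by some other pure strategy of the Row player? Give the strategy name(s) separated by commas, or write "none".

none

A is not dominated — it holds its own against B at Alpha (19>9); C at Alpha (19>8); D at Delta (18>11); E at Alpha (19>1).
B: no other strategy beats it everywhere (A at Beta (15>4); C at Alpha (9>8); D at Gamma (19>9); E at Alpha (9>1)).
C: no other strategy beats it everywhere (A at Beta (9>4); B at Delta (18>12); D at Delta (18>11); E at Alpha (8>1)).
D is not dominated — it holds its own against A at Alpha (20>19); B at Alpha (20>9); C at Alpha (20>8); E at Alpha (20>1).
E is not dominated — it holds its own against A at Beta (19>4); B at Beta (19>15); C at Beta (19>9); D at Beta (19>18).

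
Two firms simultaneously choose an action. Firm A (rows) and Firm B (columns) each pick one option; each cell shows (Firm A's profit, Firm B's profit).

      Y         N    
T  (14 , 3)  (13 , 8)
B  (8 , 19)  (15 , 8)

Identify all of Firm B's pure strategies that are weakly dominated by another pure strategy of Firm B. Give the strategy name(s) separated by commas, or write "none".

none

Y is not dominated — it holds its own against N at B (19>8).
Nothing dominates N: Y at T (8>3).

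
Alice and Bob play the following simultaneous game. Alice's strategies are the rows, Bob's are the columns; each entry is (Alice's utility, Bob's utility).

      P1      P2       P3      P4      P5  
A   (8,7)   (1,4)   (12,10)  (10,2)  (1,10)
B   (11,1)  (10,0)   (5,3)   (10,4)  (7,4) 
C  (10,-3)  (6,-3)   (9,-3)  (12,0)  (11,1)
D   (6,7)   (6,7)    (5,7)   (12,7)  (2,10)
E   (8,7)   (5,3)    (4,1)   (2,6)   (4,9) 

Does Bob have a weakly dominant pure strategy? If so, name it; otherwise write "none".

P5

P5 vs P1: A: 10>7, B: 4>1, C: 1>-3, D: 10>7, E: 9>7.
P5 vs P2: A: 10>4, B: 4>0, C: 1>-3, D: 10>7, E: 9>3.
P5 vs P3: A: 10=10, B: 4>3, C: 1>-3, D: 10>7, E: 9>1.
P5 vs P4: A: 10>2, B: 4=4, C: 1>0, D: 10>7, E: 9>6.
P5 is at least as good as every other strategy against every opponent action, so it is weakly dominant.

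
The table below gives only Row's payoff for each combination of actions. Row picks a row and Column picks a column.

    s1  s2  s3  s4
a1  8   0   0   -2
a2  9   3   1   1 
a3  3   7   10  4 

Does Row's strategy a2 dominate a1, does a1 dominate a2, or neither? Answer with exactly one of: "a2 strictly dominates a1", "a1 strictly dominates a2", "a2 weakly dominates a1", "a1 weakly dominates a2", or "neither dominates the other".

a2 strictly dominates a1

Compare a2 to a1 across each choice by Column: s1: 9>8, s2: 3>0, s3: 1>0, s4: 1>-2.
a2 gives a strictly higher payoff against each choice by Column, so a2 strictly dominates a1.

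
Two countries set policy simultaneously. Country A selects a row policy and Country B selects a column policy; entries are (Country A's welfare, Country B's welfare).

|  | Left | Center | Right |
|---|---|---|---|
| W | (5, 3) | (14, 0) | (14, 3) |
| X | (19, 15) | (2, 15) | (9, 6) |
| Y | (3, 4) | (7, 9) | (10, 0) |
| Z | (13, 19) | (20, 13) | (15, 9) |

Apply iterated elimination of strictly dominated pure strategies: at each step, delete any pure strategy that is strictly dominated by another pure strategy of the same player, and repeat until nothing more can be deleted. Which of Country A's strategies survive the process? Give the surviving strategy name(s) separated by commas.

For Country A, Z strictly dominates W on the remaining columns (Left: 13>5, Center: 20>14, Right: 15>14); eliminate W.
For Country A, Z strictly dominates Y on the remaining columns (Left: 13>3, Center: 20>7, Right: 15>10); eliminate Y.
Column Right is eliminated: Left beats it against every remaining row (X: 15>6, Z: 19>9).
Among the remaining strategies, none is strictly dominated by another pure strategy of the same player, so the elimination stops.
Surviving strategies — Country A: {X, Z}; Country B: {Left, Center}.

X, Z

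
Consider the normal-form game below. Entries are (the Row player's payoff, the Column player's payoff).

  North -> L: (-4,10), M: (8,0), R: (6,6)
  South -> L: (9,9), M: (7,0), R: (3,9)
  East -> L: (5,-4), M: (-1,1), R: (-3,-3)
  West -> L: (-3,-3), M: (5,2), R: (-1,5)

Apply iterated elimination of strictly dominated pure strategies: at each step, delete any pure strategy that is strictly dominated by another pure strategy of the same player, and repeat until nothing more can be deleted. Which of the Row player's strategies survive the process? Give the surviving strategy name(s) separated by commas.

For the Row player, South strictly dominates East on the remaining columns (L: 9>5, M: 7>-1, R: 3>-3); eliminate East.
The Row player's strategy West is strictly dominated by South (L: 9>-3, M: 7>5, R: 3>-1) and is removed.
Column M is eliminated: L beats it against every remaining row (North: 10>0, South: 9>0).
Among the remaining strategies, none is strictly dominated by another pure strategy of the same player, so the elimination stops.
Surviving strategies — the Row player: {North, South}; the Column player: {L, R}.

North, South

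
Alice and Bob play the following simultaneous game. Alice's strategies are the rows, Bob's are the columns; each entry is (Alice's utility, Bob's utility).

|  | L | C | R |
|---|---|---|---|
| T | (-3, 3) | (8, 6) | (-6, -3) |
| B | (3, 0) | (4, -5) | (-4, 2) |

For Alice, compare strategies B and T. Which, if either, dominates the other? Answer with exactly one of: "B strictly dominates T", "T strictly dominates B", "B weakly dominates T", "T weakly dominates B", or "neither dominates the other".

neither dominates the other

Compare B to T across every action of Bob: L: 3>-3, C: 4<8, R: -4>-6.
B does better at L, R but worse at C; neither strategy dominates the other.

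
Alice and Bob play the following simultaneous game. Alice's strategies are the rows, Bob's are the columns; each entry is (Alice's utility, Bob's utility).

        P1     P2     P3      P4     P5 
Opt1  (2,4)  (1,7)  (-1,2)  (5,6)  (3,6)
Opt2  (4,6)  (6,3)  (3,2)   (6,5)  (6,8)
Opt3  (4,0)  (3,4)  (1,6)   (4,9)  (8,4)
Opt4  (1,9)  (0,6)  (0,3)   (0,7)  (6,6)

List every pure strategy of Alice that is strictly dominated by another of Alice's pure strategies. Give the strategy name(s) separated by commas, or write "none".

Opt1, Opt4

Opt2 strictly dominates Opt1 — P1: 4>2, P2: 6>1, P3: 3>-1, P4: 6>5, P5: 6>3.
Opt2 is not dominated — it holds its own against Opt1 at P1 (4>2); Opt3 at P1 (4=4); Opt4 at P1 (4>1).
Nothing dominates Opt3: Opt1 at P1 (4>2); Opt2 at P1 (4=4); Opt4 at P1 (4>1).
Opt4: dominated, since Opt3 does at least as well everywhere (P1: 4>1, P2: 3>0, P3: 1>0, P4: 4>0, P5: 8>6).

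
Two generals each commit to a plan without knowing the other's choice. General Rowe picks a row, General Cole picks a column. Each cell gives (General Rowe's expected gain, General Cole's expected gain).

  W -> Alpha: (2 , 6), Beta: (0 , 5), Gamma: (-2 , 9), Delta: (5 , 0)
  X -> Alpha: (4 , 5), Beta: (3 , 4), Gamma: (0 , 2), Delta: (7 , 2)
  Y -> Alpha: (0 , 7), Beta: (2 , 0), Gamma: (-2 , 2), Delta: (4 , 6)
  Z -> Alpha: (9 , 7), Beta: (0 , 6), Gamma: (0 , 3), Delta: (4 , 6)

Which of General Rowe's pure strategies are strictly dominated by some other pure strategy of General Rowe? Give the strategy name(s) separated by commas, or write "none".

W, Y

X strictly dominates W — Alpha: 4>2, Beta: 3>0, Gamma: 0>-2, Delta: 7>5.
X: no other strategy beats it everywhere (W at Alpha (4>2); Y at Alpha (4>0); Z at Beta (3>0)).
Y: dominated, since X does at least as well everywhere (Alpha: 4>0, Beta: 3>2, Gamma: 0>-2, Delta: 7>4).
Z: no other strategy beats it everywhere (W at Alpha (9>2); X at Alpha (9>4); Y at Alpha (9>0)).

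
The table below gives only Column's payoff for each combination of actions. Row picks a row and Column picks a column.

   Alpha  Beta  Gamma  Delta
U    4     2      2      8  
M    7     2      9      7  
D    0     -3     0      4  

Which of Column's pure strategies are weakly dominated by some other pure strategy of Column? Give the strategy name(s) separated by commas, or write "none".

Delta weakly dominates Alpha — U: 8>4, M: 7=7, D: 4>0.
Alpha weakly dominates Beta — U: 4>2, M: 7>2, D: 0>-3.
Nothing dominates Gamma: Alpha at M (9>7); Beta at M (9>2); Delta at M (9>7).
Nothing dominates Delta: Alpha at U (8>4); Beta at U (8>2); Gamma at U (8>2).

Alpha, Beta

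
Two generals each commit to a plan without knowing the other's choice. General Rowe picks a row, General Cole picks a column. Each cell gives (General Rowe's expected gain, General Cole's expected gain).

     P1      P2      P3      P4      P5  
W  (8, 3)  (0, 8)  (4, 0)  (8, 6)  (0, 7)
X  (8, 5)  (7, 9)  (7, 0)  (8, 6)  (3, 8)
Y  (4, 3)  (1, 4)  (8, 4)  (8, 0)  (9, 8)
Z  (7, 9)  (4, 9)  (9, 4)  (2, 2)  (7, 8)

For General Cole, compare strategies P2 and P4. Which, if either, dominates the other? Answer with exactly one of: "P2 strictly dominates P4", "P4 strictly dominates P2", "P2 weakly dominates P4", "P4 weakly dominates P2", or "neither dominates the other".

Compare P2 to P4 across each opponent action: W: 8>6, X: 9>6, Y: 4>0, Z: 9>2.
Every comparison favours P2, so P2 strictly dominates P4.

P2 strictly dominates P4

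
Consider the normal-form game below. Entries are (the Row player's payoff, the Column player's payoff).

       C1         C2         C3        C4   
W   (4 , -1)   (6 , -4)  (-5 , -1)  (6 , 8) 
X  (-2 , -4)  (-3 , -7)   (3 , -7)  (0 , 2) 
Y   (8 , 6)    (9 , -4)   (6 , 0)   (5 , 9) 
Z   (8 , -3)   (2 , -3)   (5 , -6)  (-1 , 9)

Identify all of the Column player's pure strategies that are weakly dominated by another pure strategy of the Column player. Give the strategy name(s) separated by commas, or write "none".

C1, C2, C3

C4 weakly dominates C1 — W: 8>-1, X: 2>-4, Y: 9>6, Z: 9>-3.
C1 weakly dominates C2 — W: -1>-4, X: -4>-7, Y: 6>-4, Z: -3=-3.
C3 is weakly dominated by C1 (W: -1=-1, X: -4>-7, Y: 6>0, Z: -3>-6).
C4: no other strategy beats it everywhere (C1 at W (8>-1); C2 at W (8>-4); C3 at W (8>-1)).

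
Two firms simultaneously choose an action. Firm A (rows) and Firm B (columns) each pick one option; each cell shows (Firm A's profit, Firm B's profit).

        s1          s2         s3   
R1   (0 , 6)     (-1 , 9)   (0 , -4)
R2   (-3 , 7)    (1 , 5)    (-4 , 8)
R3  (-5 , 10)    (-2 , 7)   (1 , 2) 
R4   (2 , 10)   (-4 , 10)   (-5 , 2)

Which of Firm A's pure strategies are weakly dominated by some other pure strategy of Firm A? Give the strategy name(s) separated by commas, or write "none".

R1: no other strategy beats it everywhere (R2 at s1 (0>-3); R3 at s1 (0>-5); R4 at s2 (-1>-4)).
R2 is not dominated — it holds its own against R1 at s2 (1>-1); R3 at s1 (-3>-5); R4 at s2 (1>-4).
Nothing dominates R3: R1 at s3 (1>0); R2 at s3 (1>-4); R4 at s2 (-2>-4).
R4 is not dominated — it holds its own against R1 at s1 (2>0); R2 at s1 (2>-3); R3 at s1 (2>-5).

none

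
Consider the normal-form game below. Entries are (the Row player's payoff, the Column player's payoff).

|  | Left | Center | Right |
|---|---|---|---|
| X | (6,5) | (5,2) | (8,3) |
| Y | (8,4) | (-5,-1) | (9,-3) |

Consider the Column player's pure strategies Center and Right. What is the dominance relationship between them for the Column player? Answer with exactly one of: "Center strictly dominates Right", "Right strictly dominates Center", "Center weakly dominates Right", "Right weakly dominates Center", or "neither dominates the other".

neither dominates the other

Center's payoffs vs Right's, by the Row player's action — X: 2<3, Y: -1>-3.
Center does better at Y but worse at X; neither strategy dominates the other.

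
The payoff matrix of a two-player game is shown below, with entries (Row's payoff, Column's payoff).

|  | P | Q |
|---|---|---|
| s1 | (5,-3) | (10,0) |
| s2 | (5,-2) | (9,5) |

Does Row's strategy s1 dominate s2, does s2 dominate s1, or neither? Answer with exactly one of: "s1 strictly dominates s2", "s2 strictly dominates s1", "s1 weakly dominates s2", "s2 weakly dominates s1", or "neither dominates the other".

s1's payoffs vs s2's, by Column's action — P: 5=5, Q: 10>9.
s1 is at least as good everywhere and strictly better somewhere (tied only at P), so s1 weakly but not strictly dominates s2.

s1 weakly dominates s2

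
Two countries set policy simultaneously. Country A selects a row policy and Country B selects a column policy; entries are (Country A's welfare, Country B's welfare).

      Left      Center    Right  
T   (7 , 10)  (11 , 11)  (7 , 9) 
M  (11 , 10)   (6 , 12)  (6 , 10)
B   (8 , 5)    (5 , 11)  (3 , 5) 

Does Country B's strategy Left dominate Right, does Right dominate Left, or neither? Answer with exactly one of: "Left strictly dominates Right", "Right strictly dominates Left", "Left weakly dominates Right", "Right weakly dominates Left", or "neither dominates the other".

Left's payoffs vs Right's, by Country A's action — T: 10>9, M: 10=10, B: 5=5.
Left is at least as good everywhere and strictly better somewhere (tied only at M, B), so Left weakly but not strictly dominates Right.

Left weakly dominates Right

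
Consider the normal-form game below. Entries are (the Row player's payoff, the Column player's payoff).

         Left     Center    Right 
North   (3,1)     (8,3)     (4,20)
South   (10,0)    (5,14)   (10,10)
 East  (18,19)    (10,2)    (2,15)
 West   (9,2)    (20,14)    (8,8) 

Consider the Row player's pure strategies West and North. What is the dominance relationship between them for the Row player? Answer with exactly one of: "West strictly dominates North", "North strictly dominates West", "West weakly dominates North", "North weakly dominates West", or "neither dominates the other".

West's payoffs vs North's, by the Column player's action — Left: 9>3, Center: 20>8, Right: 8>4.
Every comparison favours West, so West strictly dominates North.

West strictly dominates North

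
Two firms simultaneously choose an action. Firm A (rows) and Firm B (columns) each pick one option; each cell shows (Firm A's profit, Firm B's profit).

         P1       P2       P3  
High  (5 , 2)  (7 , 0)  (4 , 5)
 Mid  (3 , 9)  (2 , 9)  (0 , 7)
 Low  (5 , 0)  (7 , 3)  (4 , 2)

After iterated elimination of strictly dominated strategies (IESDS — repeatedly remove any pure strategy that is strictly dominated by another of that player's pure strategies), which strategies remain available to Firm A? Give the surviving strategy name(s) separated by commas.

For Firm A, High strictly dominates Mid on the remaining columns (P1: 5>3, P2: 7>2, P3: 4>0); eliminate Mid.
Column P1 is eliminated: P3 beats it against every remaining row (High: 5>2, Low: 2>0).
Among the remaining strategies, none is strictly dominated by another pure strategy of the same player, so the elimination stops.
Surviving strategies — Firm A: {High, Low}; Firm B: {P2, P3}.

High, Low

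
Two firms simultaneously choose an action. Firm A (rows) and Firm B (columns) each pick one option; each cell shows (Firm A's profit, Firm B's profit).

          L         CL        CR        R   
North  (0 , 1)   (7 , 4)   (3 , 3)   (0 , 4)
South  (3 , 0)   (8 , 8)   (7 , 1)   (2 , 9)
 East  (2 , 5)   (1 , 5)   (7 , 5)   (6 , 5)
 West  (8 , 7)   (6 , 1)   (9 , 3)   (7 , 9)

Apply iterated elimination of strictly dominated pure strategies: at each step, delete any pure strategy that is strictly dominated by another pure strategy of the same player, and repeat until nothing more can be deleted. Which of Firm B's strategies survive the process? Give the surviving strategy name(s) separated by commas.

Row North is eliminated: South beats it against every remaining column (L: 3>0, CL: 8>7, CR: 7>3, R: 2>0).
Firm A's strategy East is strictly dominated by West (L: 8>2, CL: 6>1, CR: 9>7, R: 7>6) and is removed.
Column L is eliminated: R beats it against every remaining row (South: 9>0, West: 9>7).
Column CL is eliminated: R beats it against every remaining row (South: 9>8, West: 9>1).
Row South is eliminated: West beats it against every remaining column (CR: 9>7, R: 7>2).
Column CR is eliminated: R beats it against every remaining row (West: 9>3).
Among the remaining strategies, none is strictly dominated by another pure strategy of the same player, so the elimination stops.
Surviving strategies — Firm A: {West}; Firm B: {R}.

R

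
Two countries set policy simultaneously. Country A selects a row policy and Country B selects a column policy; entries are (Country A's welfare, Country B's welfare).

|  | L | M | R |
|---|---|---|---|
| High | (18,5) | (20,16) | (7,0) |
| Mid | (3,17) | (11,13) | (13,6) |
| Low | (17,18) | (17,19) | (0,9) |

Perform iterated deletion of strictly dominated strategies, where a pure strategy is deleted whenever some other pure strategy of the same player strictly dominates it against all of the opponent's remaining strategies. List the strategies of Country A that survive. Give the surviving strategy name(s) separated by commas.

Row Low is eliminated: High beats it against every remaining column (L: 18>17, M: 20>17, R: 7>0).
Column R is eliminated: L beats it against every remaining row (High: 5>0, Mid: 17>6).
Country A's strategy Mid is strictly dominated by High (L: 18>3, M: 20>11) and is removed.
For Country B, M strictly dominates L on the remaining rows (High: 16>5); eliminate L.
Among the remaining strategies, none is strictly dominated by another pure strategy of the same player, so the elimination stops.
Surviving strategies — Country A: {High}; Country B: {M}.

High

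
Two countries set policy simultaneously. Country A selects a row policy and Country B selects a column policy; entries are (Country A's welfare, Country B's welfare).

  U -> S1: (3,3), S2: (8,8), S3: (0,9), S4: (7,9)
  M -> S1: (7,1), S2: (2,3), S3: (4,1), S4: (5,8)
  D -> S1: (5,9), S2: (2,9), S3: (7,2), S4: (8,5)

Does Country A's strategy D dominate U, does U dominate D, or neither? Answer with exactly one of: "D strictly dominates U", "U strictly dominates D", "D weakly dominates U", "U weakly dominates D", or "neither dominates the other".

neither dominates the other

D's payoffs vs U's, by Country B's action — S1: 5>3, S2: 2<8, S3: 7>0, S4: 8>7.
D does better at S1, S3, S4 but worse at S2; neither strategy dominates the other.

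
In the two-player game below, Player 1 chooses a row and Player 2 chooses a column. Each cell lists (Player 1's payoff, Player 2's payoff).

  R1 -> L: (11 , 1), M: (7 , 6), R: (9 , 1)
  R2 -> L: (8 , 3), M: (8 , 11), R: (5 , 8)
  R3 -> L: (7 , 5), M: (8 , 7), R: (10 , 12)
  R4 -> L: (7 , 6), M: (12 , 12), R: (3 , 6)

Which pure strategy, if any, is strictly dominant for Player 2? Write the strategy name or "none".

L fails to dominate M at R1 (1<6).
M fails to dominate R at R3 (7<12).
R fails to dominate L at R1 (1=1).
No single strategy dominates all the others.

none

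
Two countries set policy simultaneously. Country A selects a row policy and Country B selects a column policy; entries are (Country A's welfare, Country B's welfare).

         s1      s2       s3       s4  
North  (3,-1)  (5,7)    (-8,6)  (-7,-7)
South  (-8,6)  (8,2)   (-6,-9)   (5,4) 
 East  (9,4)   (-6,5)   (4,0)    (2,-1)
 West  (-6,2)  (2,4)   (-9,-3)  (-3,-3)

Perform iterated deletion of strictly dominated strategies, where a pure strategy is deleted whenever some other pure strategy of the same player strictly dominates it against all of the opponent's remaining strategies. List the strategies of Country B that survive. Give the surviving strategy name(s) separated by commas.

s1, s2

Column s3 is eliminated: s2 beats it against every remaining row (North: 7>6, South: 2>-9, East: 5>0, West: 4>-3).
Column s4 is eliminated: s1 beats it against every remaining row (North: -1>-7, South: 6>4, East: 4>-1, West: 2>-3).
Row West is eliminated: North beats it against every remaining column (s1: 3>-6, s2: 5>2).
Among the remaining strategies, none is strictly dominated by another pure strategy of the same player, so the elimination stops.
Surviving strategies — Country A: {North, South, East}; Country B: {s1, s2}.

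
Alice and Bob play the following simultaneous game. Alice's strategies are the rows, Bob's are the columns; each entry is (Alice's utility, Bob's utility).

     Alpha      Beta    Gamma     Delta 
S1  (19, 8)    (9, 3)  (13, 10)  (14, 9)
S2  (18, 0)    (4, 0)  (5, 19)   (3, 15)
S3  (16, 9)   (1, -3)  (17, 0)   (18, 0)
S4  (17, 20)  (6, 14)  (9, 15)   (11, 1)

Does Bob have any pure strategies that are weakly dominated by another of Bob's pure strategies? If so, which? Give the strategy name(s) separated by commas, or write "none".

Beta, Delta

Alpha is not dominated — it holds its own against Beta at S1 (8>3); Gamma at S3 (9>0); Delta at S3 (9>0).
Beta: dominated, since Alpha does at least as well everywhere (S1: 8>3, S2: 0=0, S3: 9>-3, S4: 20>14).
Nothing dominates Gamma: Alpha at S1 (10>8); Beta at S1 (10>3); Delta at S1 (10>9).
Gamma weakly dominates Delta — S1: 10>9, S2: 19>15, S3: 0=0, S4: 15>1.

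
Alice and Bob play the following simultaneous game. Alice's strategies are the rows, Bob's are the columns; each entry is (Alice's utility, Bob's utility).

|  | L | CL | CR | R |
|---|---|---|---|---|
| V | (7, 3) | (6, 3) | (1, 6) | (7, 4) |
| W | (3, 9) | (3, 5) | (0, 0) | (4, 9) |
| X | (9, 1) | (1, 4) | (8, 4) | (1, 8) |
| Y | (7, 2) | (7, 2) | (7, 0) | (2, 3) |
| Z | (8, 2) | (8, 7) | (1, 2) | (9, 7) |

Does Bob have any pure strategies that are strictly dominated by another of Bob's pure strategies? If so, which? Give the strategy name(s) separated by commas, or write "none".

none

Nothing dominates L: CL at V (3=3); CR at W (9>0); R at W (9=9).
Nothing dominates CL: L at V (3=3); CR at W (5>0); R at Z (7=7).
CR: no other strategy beats it everywhere (L at V (6>3); CL at V (6>3); R at V (6>4)).
Nothing dominates R: L at V (4>3); CL at V (4>3); CR at W (9>0).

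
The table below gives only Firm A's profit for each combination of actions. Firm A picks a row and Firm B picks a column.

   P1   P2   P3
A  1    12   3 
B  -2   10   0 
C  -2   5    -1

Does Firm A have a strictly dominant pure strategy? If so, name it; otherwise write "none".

A vs B: P1: 1>-2, P2: 12>10, P3: 3>0.
A vs C: P1: 1>-2, P2: 12>5, P3: 3>-1.
A strictly beats every other strategy against every opponent action, so it is strictly dominant.

A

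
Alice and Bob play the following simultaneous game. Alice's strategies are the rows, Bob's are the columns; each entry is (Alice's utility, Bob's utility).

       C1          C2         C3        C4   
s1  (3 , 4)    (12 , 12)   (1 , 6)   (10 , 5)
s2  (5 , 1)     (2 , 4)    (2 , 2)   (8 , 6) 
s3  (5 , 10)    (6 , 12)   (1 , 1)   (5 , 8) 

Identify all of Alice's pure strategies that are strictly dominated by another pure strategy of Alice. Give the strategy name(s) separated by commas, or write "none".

Nothing dominates s1: s2 at C2 (12>2); s3 at C2 (12>6).
Nothing dominates s2: s1 at C1 (5>3); s3 at C1 (5=5).
s3: no other strategy beats it everywhere (s1 at C1 (5>3); s2 at C1 (5=5)).

none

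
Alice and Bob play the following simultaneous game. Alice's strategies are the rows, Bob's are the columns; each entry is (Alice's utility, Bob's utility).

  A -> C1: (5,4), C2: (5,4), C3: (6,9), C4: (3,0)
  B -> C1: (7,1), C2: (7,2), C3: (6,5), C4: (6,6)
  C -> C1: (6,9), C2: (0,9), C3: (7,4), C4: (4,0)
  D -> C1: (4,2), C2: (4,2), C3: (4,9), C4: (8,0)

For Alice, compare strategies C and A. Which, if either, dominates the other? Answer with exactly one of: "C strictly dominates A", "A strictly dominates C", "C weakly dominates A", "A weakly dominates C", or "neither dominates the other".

neither dominates the other

C's payoffs vs A's, by Bob's action — C1: 6>5, C2: 0<5, C3: 7>6, C4: 4>3.
C does better at C1, C3, C4 but worse at C2; neither strategy dominates the other.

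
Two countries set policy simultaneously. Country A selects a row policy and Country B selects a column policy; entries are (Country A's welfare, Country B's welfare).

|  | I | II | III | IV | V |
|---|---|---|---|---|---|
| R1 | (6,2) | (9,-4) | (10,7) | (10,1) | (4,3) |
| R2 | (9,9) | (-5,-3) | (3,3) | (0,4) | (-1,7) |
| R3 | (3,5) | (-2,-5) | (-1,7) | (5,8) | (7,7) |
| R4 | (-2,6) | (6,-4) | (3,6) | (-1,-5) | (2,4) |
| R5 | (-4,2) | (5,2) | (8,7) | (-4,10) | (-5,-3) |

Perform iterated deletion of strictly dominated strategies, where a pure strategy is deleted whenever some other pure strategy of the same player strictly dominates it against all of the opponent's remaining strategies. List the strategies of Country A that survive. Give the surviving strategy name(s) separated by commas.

R1, R2, R3

Row R4 is eliminated: R1 beats it against every remaining column (I: 6>-2, II: 9>6, III: 10>3, IV: 10>-1, V: 4>2).
Country A's strategy R5 is strictly dominated by R1 (I: 6>-4, II: 9>5, III: 10>8, IV: 10>-4, V: 4>-5) and is removed.
For Country B, I strictly dominates II on the remaining rows (R1: 2>-4, R2: 9>-3, R3: 5>-5); eliminate II.
Among the remaining strategies, none is strictly dominated by another pure strategy of the same player, so the elimination stops.
Surviving strategies — Country A: {R1, R2, R3}; Country B: {I, III, IV, V}.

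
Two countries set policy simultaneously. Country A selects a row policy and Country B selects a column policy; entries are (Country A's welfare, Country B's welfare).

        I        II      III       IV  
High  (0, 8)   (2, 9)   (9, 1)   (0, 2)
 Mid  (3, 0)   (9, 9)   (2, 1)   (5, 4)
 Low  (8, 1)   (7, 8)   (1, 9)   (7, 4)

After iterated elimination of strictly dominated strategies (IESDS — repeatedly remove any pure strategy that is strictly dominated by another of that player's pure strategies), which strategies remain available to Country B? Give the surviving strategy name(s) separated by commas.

Country B's strategy I is strictly dominated by II (High: 9>8, Mid: 9>0, Low: 8>1) and is removed.
Country B's strategy IV is strictly dominated by II (High: 9>2, Mid: 9>4, Low: 8>4) and is removed.
Country A's strategy Low is strictly dominated by Mid (II: 9>7, III: 2>1) and is removed.
Column III is eliminated: II beats it against every remaining row (High: 9>1, Mid: 9>1).
For Country A, Mid strictly dominates High on the remaining columns (II: 9>2); eliminate High.
Among the remaining strategies, none is strictly dominated by another pure strategy of the same player, so the elimination stops.
Surviving strategies — Country A: {Mid}; Country B: {II}.

II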